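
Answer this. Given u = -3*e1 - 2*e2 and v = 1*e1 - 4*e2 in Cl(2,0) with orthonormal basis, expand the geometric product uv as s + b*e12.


Expand: (-3*e1 - 2*e2)(1*e1 - 4*e2)
= (-3)*1*e1e1 + (-3)*(-4)*e1e2 + (-2)*1*e2e1 + (-2)*(-4)*e2e2
Using e1^2 = e2^2 = 1, e2e1 = -e1e2:
Scalar part s = (-3)*1 + (-2)*(-4) = -3 + 8 = 5
Bivector part b = (-3)*(-4) - (-2)*1 = 12 - (-2) = 14
uv = 5 + 14*e12


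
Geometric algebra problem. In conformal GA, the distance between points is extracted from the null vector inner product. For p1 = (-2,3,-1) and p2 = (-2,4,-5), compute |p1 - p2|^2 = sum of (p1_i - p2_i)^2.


p1 - p2 = (0, -1, 4)
|p1 - p2|^2 = 0^2 + (-1)^2 + 4^2
= 0 + 1 + 16
= 17


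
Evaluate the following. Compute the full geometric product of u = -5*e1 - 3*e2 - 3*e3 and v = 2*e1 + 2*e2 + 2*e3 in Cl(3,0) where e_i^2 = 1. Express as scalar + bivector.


In Cl(3,0): e_i^2 = 1, e_ie_j = -e_je_i for i != j.
Scalar part = u . v = (-5)*2 + (-3)*2 + (-3)*2
= -10 + (-6) + (-6) = -22
e12 coeff = (-5)*2 - (-3)*2 = -10 - (-6) = -4
e13 coeff = (-5)*2 - (-3)*2 = -10 - (-6) = -4
e23 coeff = (-3)*2 - (-3)*2 = -6 - (-6) = 0
uv = -22 - 4*e12 - 4*e13 + 0*e23


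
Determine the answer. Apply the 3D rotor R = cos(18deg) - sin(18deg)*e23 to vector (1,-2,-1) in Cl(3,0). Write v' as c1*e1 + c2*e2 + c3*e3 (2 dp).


Rotor R = cos(18deg) - sin(18deg)*e23
Rotation angle theta = 2 * 18 = 36 degrees in the e23 plane (e2 -> e3).
The component perpendicular to the plane (e1) is invariant: v'_1 = v1 = 1.00
cos(36deg) = 0.8090, sin(36deg) = 0.5878
v'_2 = v2*cos(theta) - v3*sin(theta) = -2*0.8090 - (-1)*0.5878 = -1.03
v'_3 = v2*sin(theta) + v3*cos(theta) = -2*0.5878 + (-1)*0.8090 = -1.98
v' = 1.00*e1 - 1.03*e2 - 1.98*e3


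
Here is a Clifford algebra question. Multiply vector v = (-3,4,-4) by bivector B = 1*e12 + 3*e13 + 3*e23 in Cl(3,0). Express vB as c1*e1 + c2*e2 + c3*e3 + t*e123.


vB has grade-1 (vector) and grade-3 (trivector) parts: vB = (v _| B) + (v ^ B).
Vector part <vB>_1:
  e1: -v2*b12 - v3*b13 = -(4)*(1) - (-4)*(3) = 8
  e2: v1*b12 - v3*b23 = (-3)*(1) - (-4)*(3) = 9
  e3: v1*b13 + v2*b23 = (-3)*(3) + (4)*(3) = 3
Trivector part <vB>_3:
  e123: v1*b23 - v2*b13 + v3*b12 = (-3)*(3) - (4)*(3) + (-4)*(1) = -25
vB = 8*e1 + 9*e2 + 3*e3 - 25*e123


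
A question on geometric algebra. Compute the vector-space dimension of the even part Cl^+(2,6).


Even subalgebra dimension = 2^(n-1)
n = 2 + 6 = 8
2^(8 - 1) = 2^7 = 128
Verification: sum of C(8,k) for even k = 1 + 28 + 70 + 28 + 1 = 128
Result = 128


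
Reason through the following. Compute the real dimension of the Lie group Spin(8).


Spin(n) double-covers SO(n); both have Lie algebra so(n) of dimension n(n-1)/2.
n = 8
n(n-1) = 8 * 7 = 56
dim Spin(8) = 56/2 = 28


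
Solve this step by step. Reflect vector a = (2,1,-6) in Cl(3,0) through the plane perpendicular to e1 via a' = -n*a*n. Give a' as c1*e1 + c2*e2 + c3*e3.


Reflection formula: a' = -n*a*n, with n = e1 (unit vector, n^2 = 1).
For reflection through hyperplane perp to e1:
The component along e1 flips sign, others stay.
a = (2, 1, -6)
a' = (-2, 1, -6)
a' = -2*e1 + 1*e2 - 6*e3


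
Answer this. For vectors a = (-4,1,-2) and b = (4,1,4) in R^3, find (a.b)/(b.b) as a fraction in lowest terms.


Projection coefficient = (a . b) / (b . b)
a . b = (-4)*4 + 1*1 + (-2)*4
= -16 + 1 + (-8) = -23
b . b = 4^2 + 1^2 + 4^2
= 16 + 1 + 16 = 33
Coefficient = -23/33
In lowest terms: -23/33


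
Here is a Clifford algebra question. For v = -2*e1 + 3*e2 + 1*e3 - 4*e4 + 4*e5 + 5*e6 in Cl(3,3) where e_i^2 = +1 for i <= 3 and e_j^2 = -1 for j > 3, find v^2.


v^2 = sum of c_i^2 * e_i^2
Positive signature terms (e_i^2 = +1): (-2)^2 + 3^2 + 1^2 = 14
Negative signature terms (e_j^2 = -1): (-4)^2 + 4^2 + 5^2 = 57
v^2 = 14 - 57 = -43


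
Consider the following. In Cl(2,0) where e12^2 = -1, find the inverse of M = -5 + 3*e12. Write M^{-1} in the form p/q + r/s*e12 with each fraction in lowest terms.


M = -5 + 3*e12, where e12^2 = -1.
Since M commutes with its reverse ~M = a - b*e12, M * ~M = a^2 - b^2*e12^2 = a^2 + b^2.
So M^{-1} = ~M / (a^2 + b^2) = (a - b*e12)/(a^2 + b^2).
a^2 + b^2 = 25 + 9 = 34
Scalar part = -5/34 = -5/34
Bivector coeff = -3/34 = -3/34
M^{-1} = -5/34 - 3/34*e12


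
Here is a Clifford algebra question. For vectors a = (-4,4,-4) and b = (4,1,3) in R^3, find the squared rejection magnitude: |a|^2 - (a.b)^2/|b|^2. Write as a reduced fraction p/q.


|a|^2 = (-4)^2 + 4^2 + (-4)^2 = 48
|b|^2 = 4^2 + 1^2 + 3^2 = 26
a . b = (-4)*4 + 4*1 + (-4)*3 = -24
(a.b)^2 = (-24)^2 = 576
|rej|^2 = 48 - 576/26
= (1248 - 576)/26
= 672/26
In lowest terms: 336/13


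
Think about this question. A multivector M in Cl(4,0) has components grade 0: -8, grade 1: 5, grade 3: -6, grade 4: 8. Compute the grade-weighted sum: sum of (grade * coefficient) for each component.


Grade-weighted sum = sum of grade_k * coefficient_k
0*(-8) = 0
1*5 = 5
3*(-6) = -18
4*8 = 32
Total = 0 + 5 + (-18) + 32 = 19


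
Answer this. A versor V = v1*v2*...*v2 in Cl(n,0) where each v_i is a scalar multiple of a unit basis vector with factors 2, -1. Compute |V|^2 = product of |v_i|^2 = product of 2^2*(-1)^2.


Each vector v_i has |v_i|^2 = s_i^2
Squared scales: 2^2 = 4, (-1)^2 = 1
|V|^2 = 4 * 1
= 4


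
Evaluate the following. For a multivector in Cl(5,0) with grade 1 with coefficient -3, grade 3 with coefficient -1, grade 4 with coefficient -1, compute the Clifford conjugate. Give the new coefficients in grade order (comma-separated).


Clifford conjugate sign for grade k: (-1)^(k(k+1)/2)
Grade 1: (-1)^(1*2/2) = (-1)^1 = -1, coeff -3 -> 3
Grade 3: (-1)^(3*4/2) = (-1)^6 = 1, coeff -1 -> -1
Grade 4: (-1)^(4*5/2) = (-1)^10 = 1, coeff -1 -> -1
Conjugated coefficients: 3, -1, -1


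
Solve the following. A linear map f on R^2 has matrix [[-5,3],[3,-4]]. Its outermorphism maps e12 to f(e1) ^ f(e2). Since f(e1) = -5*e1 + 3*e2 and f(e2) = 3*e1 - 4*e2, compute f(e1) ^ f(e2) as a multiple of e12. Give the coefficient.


The outermorphism of a linear map f sends e1^e2 to f(e1)^f(e2).
f(e1) = -5*e1 + 3*e2
f(e2) = 3*e1 - 4*e2
f(e1) ^ f(e2) = (-5*e1 + 3*e2) ^ (3*e1 - 4*e2)
= (-5)*(-4)*e12 + 3*3*e21
= (20 - 9)*e12
= 11*e12
Coefficient = 11


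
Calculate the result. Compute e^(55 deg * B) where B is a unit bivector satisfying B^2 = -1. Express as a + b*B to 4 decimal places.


For a unit bivector B with B^2 = -1, the exponential series gives
e^(theta*B) = cos(theta) + sin(theta)*B (the GA analogue of Euler's formula).
theta = 55 degrees = 0.959931 rad
cos(55 deg) = 0.5736
sin(55 deg) = 0.8192
exp(theta*B) = 0.5736 + 0.8192*B


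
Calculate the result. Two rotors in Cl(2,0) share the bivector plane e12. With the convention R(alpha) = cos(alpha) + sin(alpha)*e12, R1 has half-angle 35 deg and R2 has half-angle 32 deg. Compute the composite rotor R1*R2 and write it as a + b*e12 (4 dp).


Same-plane rotors commute and their half-angles add:
R1*R2 = cos(a1 + a2) + sin(a1 + a2)*e12.
a1 + a2 = 35 + 32 = 67 deg
cos(67 deg) = 0.3907
sin(67 deg) = 0.9205
R1*R2 = 0.3907 + 0.9205*e12


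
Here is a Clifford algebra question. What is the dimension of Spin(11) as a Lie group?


Spin(n) double-covers SO(n); both have Lie algebra so(n) of dimension n(n-1)/2.
n = 11
n(n-1) = 11 * 10 = 110
dim Spin(11) = 110/2 = 55


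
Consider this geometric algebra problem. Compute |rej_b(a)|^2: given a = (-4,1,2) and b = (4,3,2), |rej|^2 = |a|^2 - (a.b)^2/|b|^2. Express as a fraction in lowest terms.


|a|^2 = (-4)^2 + 1^2 + 2^2 = 21
|b|^2 = 4^2 + 3^2 + 2^2 = 29
a . b = (-4)*4 + 1*3 + 2*2 = -9
(a.b)^2 = (-9)^2 = 81
|rej|^2 = 21 - 81/29
= (609 - 81)/29
= 528/29
In lowest terms: 528/29


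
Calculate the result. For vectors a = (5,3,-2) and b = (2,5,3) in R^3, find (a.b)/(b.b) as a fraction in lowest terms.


Projection coefficient = (a . b) / (b . b)
a . b = 5*2 + 3*5 + (-2)*3
= 10 + 15 + (-6) = 19
b . b = 2^2 + 5^2 + 3^2
= 4 + 25 + 9 = 38
Coefficient = 19/38
In lowest terms: 1/2


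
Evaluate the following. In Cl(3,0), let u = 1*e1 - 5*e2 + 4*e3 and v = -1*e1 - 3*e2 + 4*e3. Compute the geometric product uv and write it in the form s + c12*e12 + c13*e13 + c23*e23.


In Cl(3,0): e_i^2 = 1, e_ie_j = -e_je_i for i != j.
Scalar part = u . v = 1*(-1) + (-5)*(-3) + 4*4
= -1 + 15 + 16 = 30
e12 coeff = 1*(-3) - (-5)*(-1) = -3 - 5 = -8
e13 coeff = 1*4 - 4*(-1) = 4 - (-4) = 8
e23 coeff = (-5)*4 - 4*(-3) = -20 - (-12) = -8
uv = 30 - 8*e12 + 8*e13 - 8*e23


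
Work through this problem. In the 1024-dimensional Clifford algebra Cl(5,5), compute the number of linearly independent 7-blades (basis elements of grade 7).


Number of grade-k basis blades in Cl(p,q) with n = p + q is C(n, k).
n = 5 + 5 = 10
C(10, 7) = 10! / (7! * 3!)
= 3628800 / (5040 * 6)
= 120


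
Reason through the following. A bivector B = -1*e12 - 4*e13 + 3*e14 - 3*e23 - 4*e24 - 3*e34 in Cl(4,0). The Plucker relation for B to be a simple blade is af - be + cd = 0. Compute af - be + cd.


Plucker relation: af - be + cd
a*f = (-1)*(-3) = 3
b*e = (-4)*(-4) = 16
c*d = 3*(-3) = -9
af - be + cd = 3 - 16 + (-9)
= -22


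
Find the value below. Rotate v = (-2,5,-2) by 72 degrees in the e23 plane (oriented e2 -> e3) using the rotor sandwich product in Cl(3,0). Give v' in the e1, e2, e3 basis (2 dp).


Rotor R = cos(36deg) - sin(36deg)*e23
Rotation angle theta = 2 * 36 = 72 degrees in the e23 plane (e2 -> e3).
The component perpendicular to the plane (e1) is invariant: v'_1 = v1 = -2.00
cos(72deg) = 0.3090, sin(72deg) = 0.9511
v'_2 = v2*cos(theta) - v3*sin(theta) = 5*0.3090 - (-2)*0.9511 = 3.45
v'_3 = v2*sin(theta) + v3*cos(theta) = 5*0.9511 + (-2)*0.3090 = 4.14
v' = -2.00*e1 + 3.45*e2 + 4.14*e3


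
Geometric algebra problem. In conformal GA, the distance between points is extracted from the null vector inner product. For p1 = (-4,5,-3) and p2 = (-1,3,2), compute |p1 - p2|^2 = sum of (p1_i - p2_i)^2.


p1 - p2 = (-3, 2, -5)
|p1 - p2|^2 = (-3)^2 + 2^2 + (-5)^2
= 9 + 4 + 25
= 38


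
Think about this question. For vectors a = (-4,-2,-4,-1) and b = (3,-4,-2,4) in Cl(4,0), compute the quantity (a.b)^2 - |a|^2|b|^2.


a . b = (-4)*3 + (-2)*(-4) + (-4)*(-2) + (-1)*4
= -12 + 8 + 8 + (-4) = 0
|a|^2 = (-4)^2 + (-2)^2 + (-4)^2 + (-1)^2 = 37
|b|^2 = 3^2 + (-4)^2 + (-2)^2 + 4^2 = 45
(a.b)^2 = 0^2 = 0
|a|^2 * |b|^2 = 37 * 45 = 1665
Result = 0 - 1665 = -1665


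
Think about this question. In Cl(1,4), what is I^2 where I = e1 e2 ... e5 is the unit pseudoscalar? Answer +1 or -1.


The pseudoscalar I = e1...e_n (product of all n generators) of Cl(p,q) satisfies I^2 = (-1)^(q + n(n-1)/2).
p = 1, q = 4, n = p + q = 5
n(n-1)/2 = 5 * 4 / 2 = 10
Exponent = q + n(n-1)/2 = 4 + 10 = 14
I^2 = (-1)^14 = +1


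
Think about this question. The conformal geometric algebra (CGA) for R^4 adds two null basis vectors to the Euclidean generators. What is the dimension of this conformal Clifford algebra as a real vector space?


The conformal model of R^4 uses Cl(5,1): the 4 Euclidean generators plus two extra orthogonal generators e+ (e+^2 = +1) and e- (e-^2 = -1), from which the null vectors e0, einf are built.
Number of generators m = 4 + 2 = 6.
dim Cl(p,q) = 2^m = 2^6 = 64


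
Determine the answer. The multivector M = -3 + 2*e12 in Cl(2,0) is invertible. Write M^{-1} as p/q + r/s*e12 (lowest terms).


M = -3 + 2*e12, where e12^2 = -1.
Since M commutes with its reverse ~M = a - b*e12, M * ~M = a^2 - b^2*e12^2 = a^2 + b^2.
So M^{-1} = ~M / (a^2 + b^2) = (a - b*e12)/(a^2 + b^2).
a^2 + b^2 = 9 + 4 = 13
Scalar part = -3/13 = -3/13
Bivector coeff = -2/13 = -2/13
M^{-1} = -3/13 - 2/13*e12


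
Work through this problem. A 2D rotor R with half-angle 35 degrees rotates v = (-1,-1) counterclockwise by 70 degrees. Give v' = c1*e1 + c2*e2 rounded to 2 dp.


Rotor R = cos(35deg) - sin(35deg)*e12
Rotation angle theta = 2 * 35 = 70 degrees
v' = R*v*~R rotates v by theta.
cos(70deg) = 0.3420, sin(70deg) = 0.9397
v'_1 = -1*cos(70deg) - (-1)*sin(70deg)
= -1*0.3420 - (-1)*0.9397
= 0.60
v'_2 = -1*sin(70deg) + (-1)*cos(70deg)
= -1*0.9397 + (-1)*0.3420
= -1.28
v' = 0.60*e1 - 1.28*e2


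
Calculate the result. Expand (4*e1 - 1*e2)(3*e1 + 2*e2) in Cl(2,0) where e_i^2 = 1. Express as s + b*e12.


Expand: (4*e1 - 1*e2)(3*e1 + 2*e2)
= 4*3*e1e1 + 4*2*e1e2 + (-1)*3*e2e1 + (-1)*2*e2e2
Using e1^2 = e2^2 = 1, e2e1 = -e1e2:
Scalar part s = 4*3 + (-1)*2 = 12 + (-2) = 10
Bivector part b = 4*2 - (-1)*3 = 8 - (-3) = 11
uv = 10 + 11*e12


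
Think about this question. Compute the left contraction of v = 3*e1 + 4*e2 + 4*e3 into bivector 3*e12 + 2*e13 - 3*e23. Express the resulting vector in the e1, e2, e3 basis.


Left contraction v _| B = <vB>_1 (grade-1 part of the geometric product vB).
Using e1_|e12 = e2, e2_|e12 = -e1, e1_|e13 = e3, e3_|e13 = -e1, e2_|e23 = e3, e3_|e23 = -e2:
e1 coeff: -v2*b12 - v3*b13 = -(4)*(3) - (4)*(2) = -20
e2 coeff: v1*b12 - v3*b23 = (3)*(3) - (4)*(-3) = 21
e3 coeff: v1*b13 + v2*b23 = (3)*(2) + (4)*(-3) = -6
v _| B = -20*e1 + 21*e2 - 6*e3


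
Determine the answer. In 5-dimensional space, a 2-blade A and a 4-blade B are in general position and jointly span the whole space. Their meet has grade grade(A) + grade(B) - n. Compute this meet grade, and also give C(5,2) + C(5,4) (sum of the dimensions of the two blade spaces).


Meet grade = grade(A) + grade(B) - n
= 2 + 4 - 5 = 1
C(5,2) = 10
C(5,4) = 5
dim_A + dim_B = 10 + 5 = 15


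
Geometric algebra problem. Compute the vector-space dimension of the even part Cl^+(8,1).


Even subalgebra dimension = 2^(n-1)
n = 8 + 1 = 9
2^(9 - 1) = 2^8 = 256
Verification: sum of C(9,k) for even k = 1 + 36 + 126 + 84 + 9 = 256
Result = 256


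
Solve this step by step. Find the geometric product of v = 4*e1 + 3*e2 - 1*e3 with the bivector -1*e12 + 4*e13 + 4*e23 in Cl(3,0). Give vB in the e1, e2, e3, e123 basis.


vB has grade-1 (vector) and grade-3 (trivector) parts: vB = (v _| B) + (v ^ B).
Vector part <vB>_1:
  e1: -v2*b12 - v3*b13 = -(3)*(-1) - (-1)*(4) = 7
  e2: v1*b12 - v3*b23 = (4)*(-1) - (-1)*(4) = 0
  e3: v1*b13 + v2*b23 = (4)*(4) + (3)*(4) = 28
Trivector part <vB>_3:
  e123: v1*b23 - v2*b13 + v3*b12 = (4)*(4) - (3)*(4) + (-1)*(-1) = 5
vB = 7*e1 + 0*e2 + 28*e3 + 5*e123


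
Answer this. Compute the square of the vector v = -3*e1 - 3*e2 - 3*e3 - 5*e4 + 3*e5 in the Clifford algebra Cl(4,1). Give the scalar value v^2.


v^2 = sum of c_i^2 * e_i^2
Positive signature terms (e_i^2 = +1): (-3)^2 + (-3)^2 + (-3)^2 + (-5)^2 = 52
Negative signature terms (e_j^2 = -1): 3^2 = 9
v^2 = 52 - 9 = 43


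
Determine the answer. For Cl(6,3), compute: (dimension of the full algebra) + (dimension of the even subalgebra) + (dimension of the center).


n = 6 + 3 = 9
Total dim = 2^9 = 512
Even subalgebra dim = 2^8 = 256
n is odd, so center dim = 2
Sum = 512 + 256 + 2 = 770


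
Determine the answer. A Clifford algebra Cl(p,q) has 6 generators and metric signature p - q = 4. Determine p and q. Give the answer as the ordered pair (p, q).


We need p + q = 6 and p - q = 4.
Adding: 2p = 6 + 4 = 10, so p = 5.
Then q = 6 - 5 = 1.
(p, q) = (5, 1)


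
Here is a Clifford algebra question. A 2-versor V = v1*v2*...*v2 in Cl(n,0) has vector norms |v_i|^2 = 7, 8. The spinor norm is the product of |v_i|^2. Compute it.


Spinor norm N(V) = |v1|^2 * |v2|^2 * ... * |v2|^2
= 7 * 8
Running product: 7, 56
N(V) = 56


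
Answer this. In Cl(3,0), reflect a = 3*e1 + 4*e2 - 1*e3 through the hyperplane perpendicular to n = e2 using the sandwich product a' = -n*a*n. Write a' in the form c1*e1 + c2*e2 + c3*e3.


Reflection formula: a' = -n*a*n, with n = e2 (unit vector, n^2 = 1).
For reflection through hyperplane perp to e2:
The component along e2 flips sign, others stay.
a = (3, 4, -1)
a' = (3, -4, -1)
a' = 3*e1 - 4*e2 - 1*e3


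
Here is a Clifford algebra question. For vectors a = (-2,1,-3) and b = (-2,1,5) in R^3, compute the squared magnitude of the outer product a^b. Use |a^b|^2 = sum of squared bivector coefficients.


a wedge b = (a1*b2 - a2*b1)*e12 + (a1*b3 - a3*b1)*e13 + (a2*b3 - a3*b2)*e23
e12 coeff: (-2)*1 - 1*(-2) = -2 - (-2) = 0
e13 coeff: (-2)*5 - (-3)*(-2) = -10 - 6 = -16
e23 coeff: 1*5 - (-3)*1 = 5 - (-3) = 8
|a wedge b|^2 = 0^2 + (-16)^2 + 8^2
= 0 + 256 + 64
= 320


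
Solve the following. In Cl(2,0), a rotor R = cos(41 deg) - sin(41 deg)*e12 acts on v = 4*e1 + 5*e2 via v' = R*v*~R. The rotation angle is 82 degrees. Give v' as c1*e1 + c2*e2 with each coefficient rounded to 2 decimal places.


Rotor R = cos(41deg) - sin(41deg)*e12
Rotation angle theta = 2 * 41 = 82 degrees
v' = R*v*~R rotates v by theta.
cos(82deg) = 0.1392, sin(82deg) = 0.9903
v'_1 = 4*cos(82deg) - 5*sin(82deg)
= 4*0.1392 - 5*0.9903
= -4.39
v'_2 = 4*sin(82deg) + 5*cos(82deg)
= 4*0.9903 + 5*0.1392
= 4.66
v' = -4.39*e1 + 4.66*e2


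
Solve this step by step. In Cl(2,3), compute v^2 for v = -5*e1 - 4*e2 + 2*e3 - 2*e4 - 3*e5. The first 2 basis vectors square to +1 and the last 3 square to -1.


v^2 = sum of c_i^2 * e_i^2
Positive signature terms (e_i^2 = +1): (-5)^2 + (-4)^2 = 41
Negative signature terms (e_j^2 = -1): 2^2 + (-2)^2 + (-3)^2 = 17
v^2 = 41 - 17 = 24


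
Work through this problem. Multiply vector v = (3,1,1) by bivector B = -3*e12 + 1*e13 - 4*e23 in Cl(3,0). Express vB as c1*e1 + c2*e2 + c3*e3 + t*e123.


vB has grade-1 (vector) and grade-3 (trivector) parts: vB = (v _| B) + (v ^ B).
Vector part <vB>_1:
  e1: -v2*b12 - v3*b13 = -(1)*(-3) - (1)*(1) = 2
  e2: v1*b12 - v3*b23 = (3)*(-3) - (1)*(-4) = -5
  e3: v1*b13 + v2*b23 = (3)*(1) + (1)*(-4) = -1
Trivector part <vB>_3:
  e123: v1*b23 - v2*b13 + v3*b12 = (3)*(-4) - (1)*(1) + (1)*(-3) = -16
vB = 2*e1 - 5*e2 - 1*e3 - 16*e123


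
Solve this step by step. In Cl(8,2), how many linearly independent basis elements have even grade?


Even subalgebra dimension = 2^(n-1)
n = 8 + 2 = 10
2^(10 - 1) = 2^9 = 512
Verification: sum of C(10,k) for even k = 1 + 45 + 210 + 210 + 45 + 1 = 512
Result = 512


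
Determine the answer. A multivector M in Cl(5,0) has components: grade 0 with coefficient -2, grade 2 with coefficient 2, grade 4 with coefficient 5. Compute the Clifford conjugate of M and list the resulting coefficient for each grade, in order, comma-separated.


Clifford conjugate sign for grade k: (-1)^(k(k+1)/2)
Grade 0: (-1)^(0*1/2) = (-1)^0 = 1, coeff -2 -> -2
Grade 2: (-1)^(2*3/2) = (-1)^3 = -1, coeff 2 -> -2
Grade 4: (-1)^(4*5/2) = (-1)^10 = 1, coeff 5 -> 5
Conjugated coefficients: -2, -2, 5


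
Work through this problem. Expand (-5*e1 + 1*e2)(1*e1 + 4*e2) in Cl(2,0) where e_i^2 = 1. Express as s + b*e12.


Expand: (-5*e1 + 1*e2)(1*e1 + 4*e2)
= (-5)*1*e1e1 + (-5)*4*e1e2 + 1*1*e2e1 + 1*4*e2e2
Using e1^2 = e2^2 = 1, e2e1 = -e1e2:
Scalar part s = (-5)*1 + 1*4 = -5 + 4 = -1
Bivector part b = (-5)*4 - 1*1 = -20 - 1 = -21
uv = -1 - 21*e12


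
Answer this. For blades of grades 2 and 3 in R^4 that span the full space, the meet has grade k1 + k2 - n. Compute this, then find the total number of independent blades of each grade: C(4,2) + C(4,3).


Meet grade = grade(A) + grade(B) - n
= 2 + 3 - 4 = 1
C(4,2) = 6
C(4,3) = 4
dim_A + dim_B = 6 + 4 = 10


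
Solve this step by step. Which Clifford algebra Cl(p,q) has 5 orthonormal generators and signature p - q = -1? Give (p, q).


We need p + q = 5 and p - q = -1.
Adding: 2p = 5 + (-1) = 4, so p = 2.
Then q = 5 - 2 = 3.
(p, q) = (2, 3)


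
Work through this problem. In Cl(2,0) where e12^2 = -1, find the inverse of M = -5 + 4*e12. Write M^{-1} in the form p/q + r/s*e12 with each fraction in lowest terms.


M = -5 + 4*e12, where e12^2 = -1.
Since M commutes with its reverse ~M = a - b*e12, M * ~M = a^2 - b^2*e12^2 = a^2 + b^2.
So M^{-1} = ~M / (a^2 + b^2) = (a - b*e12)/(a^2 + b^2).
a^2 + b^2 = 25 + 16 = 41
Scalar part = -5/41 = -5/41
Bivector coeff = -4/41 = -4/41
M^{-1} = -5/41 - 4/41*e12


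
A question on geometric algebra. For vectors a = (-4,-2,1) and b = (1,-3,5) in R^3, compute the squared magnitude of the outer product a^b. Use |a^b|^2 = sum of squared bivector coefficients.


a wedge b = (a1*b2 - a2*b1)*e12 + (a1*b3 - a3*b1)*e13 + (a2*b3 - a3*b2)*e23
e12 coeff: (-4)*(-3) - (-2)*1 = 12 - (-2) = 14
e13 coeff: (-4)*5 - 1*1 = -20 - 1 = -21
e23 coeff: (-2)*5 - 1*(-3) = -10 - (-3) = -7
|a wedge b|^2 = 14^2 + (-21)^2 + (-7)^2
= 196 + 441 + 49
= 686


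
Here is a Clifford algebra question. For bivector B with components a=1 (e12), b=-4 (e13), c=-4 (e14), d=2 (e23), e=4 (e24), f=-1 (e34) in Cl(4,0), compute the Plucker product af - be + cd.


Plucker relation: af - be + cd
a*f = 1*(-1) = -1
b*e = (-4)*4 = -16
c*d = (-4)*2 = -8
af - be + cd = -1 - (-16) + (-8)
= 7


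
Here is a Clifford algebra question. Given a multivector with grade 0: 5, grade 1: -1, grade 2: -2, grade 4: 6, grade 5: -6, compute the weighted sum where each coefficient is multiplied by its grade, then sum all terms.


Grade-weighted sum = sum of grade_k * coefficient_k
0*5 = 0
1*(-1) = -1
2*(-2) = -4
4*6 = 24
5*(-6) = -30
Total = 0 + (-1) + (-4) + 24 + (-30) = -11


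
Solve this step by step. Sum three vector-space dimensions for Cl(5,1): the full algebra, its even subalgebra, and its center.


n = 5 + 1 = 6
Total dim = 2^6 = 64
Even subalgebra dim = 2^5 = 32
n is even, so center dim = 1
Sum = 64 + 32 + 1 = 97


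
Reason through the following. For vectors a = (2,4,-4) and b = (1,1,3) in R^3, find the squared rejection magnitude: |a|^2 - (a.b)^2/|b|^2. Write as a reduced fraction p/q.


|a|^2 = 2^2 + 4^2 + (-4)^2 = 36
|b|^2 = 1^2 + 1^2 + 3^2 = 11
a . b = 2*1 + 4*1 + (-4)*3 = -6
(a.b)^2 = (-6)^2 = 36
|rej|^2 = 36 - 36/11
= (396 - 36)/11
= 360/11
In lowest terms: 360/11


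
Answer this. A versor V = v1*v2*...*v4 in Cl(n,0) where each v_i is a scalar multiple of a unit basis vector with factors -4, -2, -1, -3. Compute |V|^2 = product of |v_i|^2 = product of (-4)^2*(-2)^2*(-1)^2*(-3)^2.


Each vector v_i has |v_i|^2 = s_i^2
Squared scales: (-4)^2 = 16, (-2)^2 = 4, (-1)^2 = 1, (-3)^2 = 9
|V|^2 = 16 * 4 * 1 * 9
= 576


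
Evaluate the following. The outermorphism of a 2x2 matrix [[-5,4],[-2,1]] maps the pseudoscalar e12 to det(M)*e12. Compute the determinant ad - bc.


The outermorphism of a linear map f sends e1^e2 to f(e1)^f(e2).
f(e1) = -5*e1 - 2*e2
f(e2) = 4*e1 + 1*e2
f(e1) ^ f(e2) = (-5*e1 - 2*e2) ^ (4*e1 + 1*e2)
= (-5)*1*e12 + (-2)*4*e21
= (-5 - (-8))*e12
= 3*e12
Coefficient = 3


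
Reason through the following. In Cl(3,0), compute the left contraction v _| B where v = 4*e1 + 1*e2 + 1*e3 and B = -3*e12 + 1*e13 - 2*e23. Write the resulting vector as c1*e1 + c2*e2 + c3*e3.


Left contraction v _| B = <vB>_1 (grade-1 part of the geometric product vB).
Using e1_|e12 = e2, e2_|e12 = -e1, e1_|e13 = e3, e3_|e13 = -e1, e2_|e23 = e3, e3_|e23 = -e2:
e1 coeff: -v2*b12 - v3*b13 = -(1)*(-3) - (1)*(1) = 2
e2 coeff: v1*b12 - v3*b23 = (4)*(-3) - (1)*(-2) = -10
e3 coeff: v1*b13 + v2*b23 = (4)*(1) + (1)*(-2) = 2
v _| B = 2*e1 - 10*e2 + 2*e3


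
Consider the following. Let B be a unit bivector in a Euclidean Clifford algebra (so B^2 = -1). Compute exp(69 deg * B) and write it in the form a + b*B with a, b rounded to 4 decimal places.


For a unit bivector B with B^2 = -1, the exponential series gives
e^(theta*B) = cos(theta) + sin(theta)*B (the GA analogue of Euler's formula).
theta = 69 degrees = 1.204277 rad
cos(69 deg) = 0.3584
sin(69 deg) = 0.9336
exp(theta*B) = 0.3584 + 0.9336*B


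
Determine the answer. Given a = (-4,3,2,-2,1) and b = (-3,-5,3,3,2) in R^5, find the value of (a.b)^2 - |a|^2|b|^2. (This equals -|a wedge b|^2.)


a . b = (-4)*(-3) + 3*(-5) + 2*3 + (-2)*3 + 1*2
= 12 + (-15) + 6 + (-6) + 2 = -1
|a|^2 = (-4)^2 + 3^2 + 2^2 + (-2)^2 + 1^2 = 34
|b|^2 = (-3)^2 + (-5)^2 + 3^2 + 3^2 + 2^2 = 56
(a.b)^2 = (-1)^2 = 1
|a|^2 * |b|^2 = 34 * 56 = 1904
Result = 1 - 1904 = -1903


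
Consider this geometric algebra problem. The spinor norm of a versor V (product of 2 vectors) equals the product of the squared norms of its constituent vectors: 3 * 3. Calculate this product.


Spinor norm N(V) = |v1|^2 * |v2|^2 * ... * |v2|^2
= 3 * 3
Running product: 3, 9
N(V) = 9


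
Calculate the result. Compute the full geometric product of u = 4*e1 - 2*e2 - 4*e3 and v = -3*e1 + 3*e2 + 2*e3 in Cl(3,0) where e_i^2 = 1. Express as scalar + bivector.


In Cl(3,0): e_i^2 = 1, e_ie_j = -e_je_i for i != j.
Scalar part = u . v = 4*(-3) + (-2)*3 + (-4)*2
= -12 + (-6) + (-8) = -26
e12 coeff = 4*3 - (-2)*(-3) = 12 - 6 = 6
e13 coeff = 4*2 - (-4)*(-3) = 8 - 12 = -4
e23 coeff = (-2)*2 - (-4)*3 = -4 - (-12) = 8
uv = -26 + 6*e12 - 4*e13 + 8*e23


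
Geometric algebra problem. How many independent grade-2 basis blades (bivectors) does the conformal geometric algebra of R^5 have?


The conformal model of R^5 uses Cl(6,1) with m = 5 + 2 = 7 generators.
Number of grade-2 blades = C(m, 2) = C(7, 2)
= 7*6/2 = 21


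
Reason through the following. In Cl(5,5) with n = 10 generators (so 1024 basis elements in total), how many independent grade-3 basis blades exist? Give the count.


Number of grade-k basis blades in Cl(p,q) with n = p + q is C(n, k).
n = 5 + 5 = 10
C(10, 3) = 10! / (3! * 7!)
= 3628800 / (6 * 5040)
= 120


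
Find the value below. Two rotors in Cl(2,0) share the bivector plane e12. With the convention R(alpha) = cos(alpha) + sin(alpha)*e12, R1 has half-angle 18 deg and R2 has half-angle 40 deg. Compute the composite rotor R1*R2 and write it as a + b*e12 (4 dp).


Same-plane rotors commute and their half-angles add:
R1*R2 = cos(a1 + a2) + sin(a1 + a2)*e12.
a1 + a2 = 18 + 40 = 58 deg
cos(58 deg) = 0.5299
sin(58 deg) = 0.8480
R1*R2 = 0.5299 + 0.8480*e12


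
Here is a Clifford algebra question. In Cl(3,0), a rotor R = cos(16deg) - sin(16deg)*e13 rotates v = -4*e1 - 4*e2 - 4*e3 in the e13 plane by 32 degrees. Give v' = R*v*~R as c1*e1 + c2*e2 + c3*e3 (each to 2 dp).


Rotor R = cos(16deg) - sin(16deg)*e13
Rotation angle theta = 2 * 16 = 32 degrees in the e13 plane (e1 -> e3).
The component perpendicular to the plane (e2) is invariant: v'_2 = v2 = -4.00
cos(32deg) = 0.8480, sin(32deg) = 0.5299
v'_1 = v1*cos(theta) - v3*sin(theta) = -4*0.8480 - (-4)*0.5299 = -1.27
v'_3 = v1*sin(theta) + v3*cos(theta) = -4*0.5299 + (-4)*0.8480 = -5.51
v' = -1.27*e1 - 4.00*e2 - 5.51*e3


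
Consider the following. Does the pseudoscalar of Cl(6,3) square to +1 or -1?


The pseudoscalar I = e1...e_n (product of all n generators) of Cl(p,q) satisfies I^2 = (-1)^(q + n(n-1)/2).
p = 6, q = 3, n = p + q = 9
n(n-1)/2 = 9 * 8 / 2 = 36
Exponent = q + n(n-1)/2 = 3 + 36 = 39
I^2 = (-1)^39 = -1


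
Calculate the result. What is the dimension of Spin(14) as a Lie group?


Spin(n) double-covers SO(n); both have Lie algebra so(n) of dimension n(n-1)/2.
n = 14
n(n-1) = 14 * 13 = 182
dim Spin(14) = 182/2 = 91


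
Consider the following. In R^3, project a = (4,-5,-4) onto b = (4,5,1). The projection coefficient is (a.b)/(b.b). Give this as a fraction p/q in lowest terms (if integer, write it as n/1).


Projection coefficient = (a . b) / (b . b)
a . b = 4*4 + (-5)*5 + (-4)*1
= 16 + (-25) + (-4) = -13
b . b = 4^2 + 5^2 + 1^2
= 16 + 25 + 1 = 42
Coefficient = -13/42
In lowest terms: -13/42


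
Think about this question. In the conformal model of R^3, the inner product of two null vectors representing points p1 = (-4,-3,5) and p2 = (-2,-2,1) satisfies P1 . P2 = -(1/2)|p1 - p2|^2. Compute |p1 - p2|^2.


p1 - p2 = (-2, -1, 4)
|p1 - p2|^2 = (-2)^2 + (-1)^2 + 4^2
= 4 + 1 + 16
= 21


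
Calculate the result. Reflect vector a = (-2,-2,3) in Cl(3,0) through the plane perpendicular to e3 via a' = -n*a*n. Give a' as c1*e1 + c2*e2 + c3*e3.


Reflection formula: a' = -n*a*n, with n = e3 (unit vector, n^2 = 1).
For reflection through hyperplane perp to e3:
The component along e3 flips sign, others stay.
a = (-2, -2, 3)
a' = (-2, -2, -3)
a' = -2*e1 - 2*e2 - 3*e3


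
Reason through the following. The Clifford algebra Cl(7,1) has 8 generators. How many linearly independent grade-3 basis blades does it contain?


Number of grade-k basis blades in Cl(p,q) with n = p + q is C(n, k).
n = 7 + 1 = 8
C(8, 3) = 8! / (3! * 5!)
= 40320 / (6 * 120)
= 56


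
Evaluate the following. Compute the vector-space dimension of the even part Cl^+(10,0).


Even subalgebra dimension = 2^(n-1)
n = 10 + 0 = 10
2^(10 - 1) = 2^9 = 512
Verification: sum of C(10,k) for even k = 1 + 45 + 210 + 210 + 45 + 1 = 512
Result = 512


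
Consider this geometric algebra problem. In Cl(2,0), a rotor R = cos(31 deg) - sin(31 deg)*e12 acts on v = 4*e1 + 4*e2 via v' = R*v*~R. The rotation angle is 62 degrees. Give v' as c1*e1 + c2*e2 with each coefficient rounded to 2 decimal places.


Rotor R = cos(31deg) - sin(31deg)*e12
Rotation angle theta = 2 * 31 = 62 degrees
v' = R*v*~R rotates v by theta.
cos(62deg) = 0.4695, sin(62deg) = 0.8829
v'_1 = 4*cos(62deg) - 4*sin(62deg)
= 4*0.4695 - 4*0.8829
= -1.65
v'_2 = 4*sin(62deg) + 4*cos(62deg)
= 4*0.8829 + 4*0.4695
= 5.41
v' = -1.65*e1 + 5.41*e2


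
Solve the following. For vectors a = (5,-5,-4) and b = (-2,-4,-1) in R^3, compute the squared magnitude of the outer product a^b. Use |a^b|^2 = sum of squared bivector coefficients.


a wedge b = (a1*b2 - a2*b1)*e12 + (a1*b3 - a3*b1)*e13 + (a2*b3 - a3*b2)*e23
e12 coeff: 5*(-4) - (-5)*(-2) = -20 - 10 = -30
e13 coeff: 5*(-1) - (-4)*(-2) = -5 - 8 = -13
e23 coeff: (-5)*(-1) - (-4)*(-4) = 5 - 16 = -11
|a wedge b|^2 = (-30)^2 + (-13)^2 + (-11)^2
= 900 + 169 + 121
= 1190


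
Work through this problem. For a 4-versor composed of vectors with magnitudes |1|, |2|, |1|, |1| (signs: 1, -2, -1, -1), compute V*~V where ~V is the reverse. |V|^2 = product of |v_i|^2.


Each vector v_i has |v_i|^2 = s_i^2
Squared scales: 1^2 = 1, (-2)^2 = 4, (-1)^2 = 1, (-1)^2 = 1
|V|^2 = 1 * 4 * 1 * 1
= 4


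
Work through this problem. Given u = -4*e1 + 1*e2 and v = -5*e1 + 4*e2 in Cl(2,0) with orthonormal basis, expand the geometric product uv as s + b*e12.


Expand: (-4*e1 + 1*e2)(-5*e1 + 4*e2)
= (-4)*(-5)*e1e1 + (-4)*4*e1e2 + 1*(-5)*e2e1 + 1*4*e2e2
Using e1^2 = e2^2 = 1, e2e1 = -e1e2:
Scalar part s = (-4)*(-5) + 1*4 = 20 + 4 = 24
Bivector part b = (-4)*4 - 1*(-5) = -16 - (-5) = -11
uv = 24 - 11*e12


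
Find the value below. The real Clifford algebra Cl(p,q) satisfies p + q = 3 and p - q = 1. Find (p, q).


We need p + q = 3 and p - q = 1.
Adding: 2p = 3 + 1 = 4, so p = 2.
Then q = 3 - 2 = 1.
(p, q) = (2, 1)


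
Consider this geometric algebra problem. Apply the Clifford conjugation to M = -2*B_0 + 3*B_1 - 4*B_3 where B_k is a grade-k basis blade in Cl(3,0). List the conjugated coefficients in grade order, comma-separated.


Clifford conjugate sign for grade k: (-1)^(k(k+1)/2)
Grade 0: (-1)^(0*1/2) = (-1)^0 = 1, coeff -2 -> -2
Grade 1: (-1)^(1*2/2) = (-1)^1 = -1, coeff 3 -> -3
Grade 3: (-1)^(3*4/2) = (-1)^6 = 1, coeff -4 -> -4
Conjugated coefficients: -2, -3, -4


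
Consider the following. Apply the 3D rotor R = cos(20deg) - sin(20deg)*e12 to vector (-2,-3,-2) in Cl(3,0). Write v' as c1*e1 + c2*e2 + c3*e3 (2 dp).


Rotor R = cos(20deg) - sin(20deg)*e12
Rotation angle theta = 2 * 20 = 40 degrees in the e12 plane (e1 -> e2).
The component perpendicular to the plane (e3) is invariant: v'_3 = v3 = -2.00
cos(40deg) = 0.7660, sin(40deg) = 0.6428
v'_1 = v1*cos(theta) - v2*sin(theta) = -2*0.7660 - (-3)*0.6428 = 0.40
v'_2 = v1*sin(theta) + v2*cos(theta) = -2*0.6428 + (-3)*0.7660 = -3.58
v' = 0.40*e1 - 3.58*e2 - 2.00*e3


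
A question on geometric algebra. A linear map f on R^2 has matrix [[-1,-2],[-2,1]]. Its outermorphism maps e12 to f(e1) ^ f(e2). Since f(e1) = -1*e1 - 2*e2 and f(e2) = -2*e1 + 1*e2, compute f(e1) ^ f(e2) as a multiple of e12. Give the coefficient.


The outermorphism of a linear map f sends e1^e2 to f(e1)^f(e2).
f(e1) = -1*e1 - 2*e2
f(e2) = -2*e1 + 1*e2
f(e1) ^ f(e2) = (-1*e1 - 2*e2) ^ (-2*e1 + 1*e2)
= (-1)*1*e12 + (-2)*(-2)*e21
= (-1 - 4)*e12
= -5*e12
Coefficient = -5


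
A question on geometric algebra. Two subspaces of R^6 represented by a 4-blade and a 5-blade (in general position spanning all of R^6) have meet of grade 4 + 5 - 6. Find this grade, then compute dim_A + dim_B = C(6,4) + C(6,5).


Meet grade = grade(A) + grade(B) - n
= 4 + 5 - 6 = 3
C(6,4) = 15
C(6,5) = 6
dim_A + dim_B = 15 + 6 = 21


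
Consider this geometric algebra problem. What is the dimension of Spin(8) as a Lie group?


Spin(n) double-covers SO(n); both have Lie algebra so(n) of dimension n(n-1)/2.
n = 8
n(n-1) = 8 * 7 = 56
dim Spin(8) = 56/2 = 28


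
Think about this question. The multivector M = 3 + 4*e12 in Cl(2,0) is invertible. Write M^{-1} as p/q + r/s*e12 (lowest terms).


M = 3 + 4*e12, where e12^2 = -1.
Since M commutes with its reverse ~M = a - b*e12, M * ~M = a^2 - b^2*e12^2 = a^2 + b^2.
So M^{-1} = ~M / (a^2 + b^2) = (a - b*e12)/(a^2 + b^2).
a^2 + b^2 = 9 + 16 = 25
Scalar part = 3/25 = 3/25
Bivector coeff = -4/25 = -4/25
M^{-1} = 3/25 - 4/25*e12


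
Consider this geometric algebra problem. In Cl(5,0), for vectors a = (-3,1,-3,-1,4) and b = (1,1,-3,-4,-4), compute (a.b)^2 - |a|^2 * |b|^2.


a . b = (-3)*1 + 1*1 + (-3)*(-3) + (-1)*(-4) + 4*(-4)
= -3 + 1 + 9 + 4 + (-16) = -5
|a|^2 = (-3)^2 + 1^2 + (-3)^2 + (-1)^2 + 4^2 = 36
|b|^2 = 1^2 + 1^2 + (-3)^2 + (-4)^2 + (-4)^2 = 43
(a.b)^2 = (-5)^2 = 25
|a|^2 * |b|^2 = 36 * 43 = 1548
Result = 25 - 1548 = -1523


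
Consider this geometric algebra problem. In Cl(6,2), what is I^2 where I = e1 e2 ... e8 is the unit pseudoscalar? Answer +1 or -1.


The pseudoscalar I = e1...e_n (product of all n generators) of Cl(p,q) satisfies I^2 = (-1)^(q + n(n-1)/2).
p = 6, q = 2, n = p + q = 8
n(n-1)/2 = 8 * 7 / 2 = 28
Exponent = q + n(n-1)/2 = 2 + 28 = 30
I^2 = (-1)^30 = +1


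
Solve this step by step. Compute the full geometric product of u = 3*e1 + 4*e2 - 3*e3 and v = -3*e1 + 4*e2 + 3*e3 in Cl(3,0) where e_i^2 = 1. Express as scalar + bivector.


In Cl(3,0): e_i^2 = 1, e_ie_j = -e_je_i for i != j.
Scalar part = u . v = 3*(-3) + 4*4 + (-3)*3
= -9 + 16 + (-9) = -2
e12 coeff = 3*4 - 4*(-3) = 12 - (-12) = 24
e13 coeff = 3*3 - (-3)*(-3) = 9 - 9 = 0
e23 coeff = 4*3 - (-3)*4 = 12 - (-12) = 24
uv = -2 + 24*e12 + 0*e13 + 24*e23


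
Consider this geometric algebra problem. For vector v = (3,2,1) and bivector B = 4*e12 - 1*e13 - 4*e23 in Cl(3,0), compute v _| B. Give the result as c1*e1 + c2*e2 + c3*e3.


Left contraction v _| B = <vB>_1 (grade-1 part of the geometric product vB).
Using e1_|e12 = e2, e2_|e12 = -e1, e1_|e13 = e3, e3_|e13 = -e1, e2_|e23 = e3, e3_|e23 = -e2:
e1 coeff: -v2*b12 - v3*b13 = -(2)*(4) - (1)*(-1) = -7
e2 coeff: v1*b12 - v3*b23 = (3)*(4) - (1)*(-4) = 16
e3 coeff: v1*b13 + v2*b23 = (3)*(-1) + (2)*(-4) = -11
v _| B = -7*e1 + 16*e2 - 11*e3


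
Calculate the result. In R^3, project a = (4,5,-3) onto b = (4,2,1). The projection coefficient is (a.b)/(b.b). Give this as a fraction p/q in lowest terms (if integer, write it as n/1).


Projection coefficient = (a . b) / (b . b)
a . b = 4*4 + 5*2 + (-3)*1
= 16 + 10 + (-3) = 23
b . b = 4^2 + 2^2 + 1^2
= 16 + 4 + 1 = 21
Coefficient = 23/21
In lowest terms: 23/21


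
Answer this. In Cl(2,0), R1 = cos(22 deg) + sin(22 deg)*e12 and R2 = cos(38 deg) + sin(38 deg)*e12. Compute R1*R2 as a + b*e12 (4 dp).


Same-plane rotors commute and their half-angles add:
R1*R2 = cos(a1 + a2) + sin(a1 + a2)*e12.
a1 + a2 = 22 + 38 = 60 deg
cos(60 deg) = 0.5000
sin(60 deg) = 0.8660
R1*R2 = 0.5000 + 0.8660*e12


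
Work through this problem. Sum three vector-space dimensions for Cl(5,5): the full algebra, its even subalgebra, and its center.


n = 5 + 5 = 10
Total dim = 2^10 = 1024
Even subalgebra dim = 2^9 = 512
n is even, so center dim = 1
Sum = 1024 + 512 + 1 = 1537


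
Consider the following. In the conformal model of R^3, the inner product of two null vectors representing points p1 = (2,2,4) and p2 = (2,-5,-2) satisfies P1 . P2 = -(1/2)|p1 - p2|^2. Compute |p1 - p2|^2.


p1 - p2 = (0, 7, 6)
|p1 - p2|^2 = 0^2 + 7^2 + 6^2
= 0 + 49 + 36
= 85


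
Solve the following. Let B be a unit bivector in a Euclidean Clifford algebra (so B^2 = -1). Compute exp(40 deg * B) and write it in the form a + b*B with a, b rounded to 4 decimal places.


For a unit bivector B with B^2 = -1, the exponential series gives
e^(theta*B) = cos(theta) + sin(theta)*B (the GA analogue of Euler's formula).
theta = 40 degrees = 0.698132 rad
cos(40 deg) = 0.7660
sin(40 deg) = 0.6428
exp(theta*B) = 0.7660 + 0.6428*B


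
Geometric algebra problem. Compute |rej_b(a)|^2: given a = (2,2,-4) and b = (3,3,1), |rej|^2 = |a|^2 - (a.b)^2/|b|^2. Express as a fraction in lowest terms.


|a|^2 = 2^2 + 2^2 + (-4)^2 = 24
|b|^2 = 3^2 + 3^2 + 1^2 = 19
a . b = 2*3 + 2*3 + (-4)*1 = 8
(a.b)^2 = 8^2 = 64
|rej|^2 = 24 - 64/19
= (456 - 64)/19
= 392/19
In lowest terms: 392/19


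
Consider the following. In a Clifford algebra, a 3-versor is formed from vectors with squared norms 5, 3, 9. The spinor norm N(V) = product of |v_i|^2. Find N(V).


Spinor norm N(V) = |v1|^2 * |v2|^2 * ... * |v3|^2
= 5 * 3 * 9
Running product: 5, 15, 135
N(V) = 135


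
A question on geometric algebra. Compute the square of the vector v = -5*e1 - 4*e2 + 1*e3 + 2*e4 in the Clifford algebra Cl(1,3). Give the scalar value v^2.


v^2 = sum of c_i^2 * e_i^2
Positive signature terms (e_i^2 = +1): (-5)^2 = 25
Negative signature terms (e_j^2 = -1): (-4)^2 + 1^2 + 2^2 = 21
v^2 = 25 - 21 = 4


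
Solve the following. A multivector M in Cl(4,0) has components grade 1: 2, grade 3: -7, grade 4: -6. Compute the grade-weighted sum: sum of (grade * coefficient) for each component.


Grade-weighted sum = sum of grade_k * coefficient_k
1*2 = 2
3*(-7) = -21
4*(-6) = -24
Total = 2 + (-21) + (-24) = -43


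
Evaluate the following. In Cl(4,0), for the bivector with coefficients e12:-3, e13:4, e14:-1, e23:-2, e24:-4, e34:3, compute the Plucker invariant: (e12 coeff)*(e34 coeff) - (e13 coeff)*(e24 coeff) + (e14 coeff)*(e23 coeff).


Plucker relation: af - be + cd
a*f = (-3)*3 = -9
b*e = 4*(-4) = -16
c*d = (-1)*(-2) = 2
af - be + cd = -9 - (-16) + 2
= 9


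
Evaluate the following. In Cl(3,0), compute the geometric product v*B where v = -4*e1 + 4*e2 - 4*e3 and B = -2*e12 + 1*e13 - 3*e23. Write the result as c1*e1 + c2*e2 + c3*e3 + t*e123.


vB has grade-1 (vector) and grade-3 (trivector) parts: vB = (v _| B) + (v ^ B).
Vector part <vB>_1:
  e1: -v2*b12 - v3*b13 = -(4)*(-2) - (-4)*(1) = 12
  e2: v1*b12 - v3*b23 = (-4)*(-2) - (-4)*(-3) = -4
  e3: v1*b13 + v2*b23 = (-4)*(1) + (4)*(-3) = -16
Trivector part <vB>_3:
  e123: v1*b23 - v2*b13 + v3*b12 = (-4)*(-3) - (4)*(1) + (-4)*(-2) = 16
vB = 12*e1 - 4*e2 - 16*e3 + 16*e123


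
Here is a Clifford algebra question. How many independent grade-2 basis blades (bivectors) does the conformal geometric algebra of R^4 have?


The conformal model of R^4 uses Cl(5,1) with m = 4 + 2 = 6 generators.
Number of grade-2 blades = C(m, 2) = C(6, 2)
= 6*5/2 = 15


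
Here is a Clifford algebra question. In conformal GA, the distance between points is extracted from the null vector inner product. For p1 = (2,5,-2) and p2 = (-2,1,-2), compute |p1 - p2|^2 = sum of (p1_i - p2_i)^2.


p1 - p2 = (4, 4, 0)
|p1 - p2|^2 = 4^2 + 4^2 + 0^2
= 16 + 16 + 0
= 32


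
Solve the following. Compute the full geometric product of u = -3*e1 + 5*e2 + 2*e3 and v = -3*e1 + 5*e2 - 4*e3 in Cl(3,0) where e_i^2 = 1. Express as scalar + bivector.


In Cl(3,0): e_i^2 = 1, e_ie_j = -e_je_i for i != j.
Scalar part = u . v = (-3)*(-3) + 5*5 + 2*(-4)
= 9 + 25 + (-8) = 26
e12 coeff = (-3)*5 - 5*(-3) = -15 - (-15) = 0
e13 coeff = (-3)*(-4) - 2*(-3) = 12 - (-6) = 18
e23 coeff = 5*(-4) - 2*5 = -20 - 10 = -30
uv = 26 + 0*e12 + 18*e13 - 30*e23


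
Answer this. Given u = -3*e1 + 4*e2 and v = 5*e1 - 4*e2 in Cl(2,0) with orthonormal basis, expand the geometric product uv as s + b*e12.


Expand: (-3*e1 + 4*e2)(5*e1 - 4*e2)
= (-3)*5*e1e1 + (-3)*(-4)*e1e2 + 4*5*e2e1 + 4*(-4)*e2e2
Using e1^2 = e2^2 = 1, e2e1 = -e1e2:
Scalar part s = (-3)*5 + 4*(-4) = -15 + (-16) = -31
Bivector part b = (-3)*(-4) - 4*5 = 12 - 20 = -8
uv = -31 - 8*e12


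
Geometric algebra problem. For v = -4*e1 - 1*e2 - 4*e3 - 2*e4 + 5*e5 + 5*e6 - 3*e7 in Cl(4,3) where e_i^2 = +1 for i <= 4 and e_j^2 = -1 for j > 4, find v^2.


v^2 = sum of c_i^2 * e_i^2
Positive signature terms (e_i^2 = +1): (-4)^2 + (-1)^2 + (-4)^2 + (-2)^2 = 37
Negative signature terms (e_j^2 = -1): 5^2 + 5^2 + (-3)^2 = 59
v^2 = 37 - 59 = -22
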